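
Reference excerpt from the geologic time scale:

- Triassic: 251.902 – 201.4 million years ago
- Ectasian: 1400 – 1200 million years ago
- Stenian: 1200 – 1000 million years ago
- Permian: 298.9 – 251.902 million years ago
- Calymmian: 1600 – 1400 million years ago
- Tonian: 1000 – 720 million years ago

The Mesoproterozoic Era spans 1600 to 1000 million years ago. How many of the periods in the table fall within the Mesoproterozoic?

3

Periods inside 1600–1000 Ma: Calymmian, Ectasian, Stenian — 3 in total.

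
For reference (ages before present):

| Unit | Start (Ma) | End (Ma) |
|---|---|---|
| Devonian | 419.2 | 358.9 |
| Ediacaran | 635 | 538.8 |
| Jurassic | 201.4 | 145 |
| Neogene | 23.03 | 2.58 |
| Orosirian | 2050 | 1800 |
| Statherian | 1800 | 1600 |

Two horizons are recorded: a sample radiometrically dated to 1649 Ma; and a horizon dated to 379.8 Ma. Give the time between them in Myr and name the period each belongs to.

Elapsed time: 1649 − 379.8 = 1269.2 Myr.
1649 Ma lies within 1800–1600 Ma: Statherian.
379.8 Ma lies within 419.2–358.9 Ma: Devonian.

1269.2 million years apart; the first in the Statherian, the second in the Devonian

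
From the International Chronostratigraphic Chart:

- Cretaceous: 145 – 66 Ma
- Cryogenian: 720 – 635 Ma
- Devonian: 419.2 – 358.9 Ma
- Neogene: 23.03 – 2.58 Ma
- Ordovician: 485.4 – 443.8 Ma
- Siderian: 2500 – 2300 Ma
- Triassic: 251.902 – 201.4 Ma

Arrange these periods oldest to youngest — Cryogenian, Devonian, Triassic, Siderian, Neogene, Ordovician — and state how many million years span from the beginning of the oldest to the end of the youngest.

Siderian, Cryogenian, Ordovician, Devonian, Triassic, Neogene; total span 2497.42 Myr

From the excerpt: Cryogenian 720–635; Devonian 419.2–358.9; Triassic 251.902–201.4; Siderian 2500–2300; Neogene 23.03–2.58; Ordovician 485.4–443.8 (Ma).
Larger Ma is earlier, so the oldest is Siderian and the youngest is Neogene; oldest to youngest: Siderian, Cryogenian, Ordovician, Devonian, Triassic, Neogene.
Oldest start 2500 minus youngest end 2.58 gives 2497.42 Myr overall.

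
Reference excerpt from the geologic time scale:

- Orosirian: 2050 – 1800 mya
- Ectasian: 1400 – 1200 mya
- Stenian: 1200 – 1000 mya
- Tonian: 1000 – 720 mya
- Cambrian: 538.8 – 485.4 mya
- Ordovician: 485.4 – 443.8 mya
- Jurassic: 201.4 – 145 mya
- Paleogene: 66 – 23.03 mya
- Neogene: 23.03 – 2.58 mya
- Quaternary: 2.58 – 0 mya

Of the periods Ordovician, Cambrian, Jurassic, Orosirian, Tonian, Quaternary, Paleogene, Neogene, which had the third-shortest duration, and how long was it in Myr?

Ordovician, 41.6 million years

Durations: Ordovician 41.6; Cambrian 53.4; Jurassic 56.4; Orosirian 250; Tonian 280; Quaternary 2.58; Paleogene 42.97; Neogene 20.45 Myr.
Sorted shortest-first: Quaternary (2.58), Neogene (20.45), Ordovician (41.6), Paleogene (42.97), Cambrian (53.4), Jurassic (56.4), Orosirian (250), Tonian (280).
The third shortest is Ordovician at 41.6 Myr.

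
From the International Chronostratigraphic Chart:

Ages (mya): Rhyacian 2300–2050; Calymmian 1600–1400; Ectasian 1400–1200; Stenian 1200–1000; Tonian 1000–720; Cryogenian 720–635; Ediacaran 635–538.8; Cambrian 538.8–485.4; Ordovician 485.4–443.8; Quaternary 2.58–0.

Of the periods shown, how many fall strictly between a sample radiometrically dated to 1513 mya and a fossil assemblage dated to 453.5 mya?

6

1513 Ma sits inside the Calymmian (1600–1400) and 453.5 Ma inside the Ordovician (485.4–443.8); neither of those is wholly between the two dates.
The listed periods lying completely between them are Ectasian, Stenian, Tonian, Cryogenian, Ediacaran, Cambrian — 6 in all.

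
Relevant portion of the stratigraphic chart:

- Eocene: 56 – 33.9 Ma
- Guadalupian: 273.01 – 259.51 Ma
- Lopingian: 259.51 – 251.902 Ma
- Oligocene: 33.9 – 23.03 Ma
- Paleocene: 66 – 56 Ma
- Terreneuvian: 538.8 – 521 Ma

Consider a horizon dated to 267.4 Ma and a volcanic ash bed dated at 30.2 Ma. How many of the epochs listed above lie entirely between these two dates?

3

267.4 Ma sits inside the Guadalupian (273.01–259.51) and 30.2 Ma inside the Oligocene (33.9–23.03); neither of those is wholly between the two dates.
The listed epochs lying completely between them are Lopingian, Paleocene, Eocene — 3 in all.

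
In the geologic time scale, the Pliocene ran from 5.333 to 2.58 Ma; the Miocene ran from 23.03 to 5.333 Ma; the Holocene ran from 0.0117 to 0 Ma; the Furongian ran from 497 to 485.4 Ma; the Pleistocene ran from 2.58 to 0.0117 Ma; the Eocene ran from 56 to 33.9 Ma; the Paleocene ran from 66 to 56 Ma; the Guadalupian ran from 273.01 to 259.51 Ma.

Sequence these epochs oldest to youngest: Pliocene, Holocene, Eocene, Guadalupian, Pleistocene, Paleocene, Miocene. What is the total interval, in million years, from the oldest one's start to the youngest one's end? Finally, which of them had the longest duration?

Guadalupian → Paleocene → Eocene → Miocene → Pliocene → Pleistocene → Holocene; total span 273.01 Myr; longest is Eocene

From the excerpt: Pliocene 5.333–2.58; Holocene 0.0117–0; Eocene 56–33.9; Guadalupian 273.01–259.51; Pleistocene 2.58–0.0117; Paleocene 66–56; Miocene 23.03–5.333 (Ma).
Larger Ma is earlier, so the oldest is Guadalupian and the youngest is Holocene; oldest to youngest: Guadalupian, Paleocene, Eocene, Miocene, Pliocene, Pleistocene, Holocene.
Oldest start 273.01 minus youngest end 0 gives 273.01 Myr overall.
Individual lengths (start − end): Miocene 17.697; Pleistocene 2.5683; Pliocene 2.753; Eocene 22.1; Holocene 0.0117; Guadalupian 13.5; Paleocene 10. The largest is Eocene at 22.1 Myr.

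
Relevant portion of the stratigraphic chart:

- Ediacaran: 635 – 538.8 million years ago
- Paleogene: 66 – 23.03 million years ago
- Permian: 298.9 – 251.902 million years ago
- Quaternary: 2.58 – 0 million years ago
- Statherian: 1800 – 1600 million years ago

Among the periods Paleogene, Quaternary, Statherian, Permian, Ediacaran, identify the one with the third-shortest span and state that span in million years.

Permian, 46.998 million years

Durations: Paleogene 42.97; Quaternary 2.58; Statherian 200; Permian 46.998; Ediacaran 96.2 Myr.
Sorted shortest-first: Quaternary (2.58), Paleogene (42.97), Permian (46.998), Ediacaran (96.2), Statherian (200).
The third shortest is Permian at 46.998 Myr.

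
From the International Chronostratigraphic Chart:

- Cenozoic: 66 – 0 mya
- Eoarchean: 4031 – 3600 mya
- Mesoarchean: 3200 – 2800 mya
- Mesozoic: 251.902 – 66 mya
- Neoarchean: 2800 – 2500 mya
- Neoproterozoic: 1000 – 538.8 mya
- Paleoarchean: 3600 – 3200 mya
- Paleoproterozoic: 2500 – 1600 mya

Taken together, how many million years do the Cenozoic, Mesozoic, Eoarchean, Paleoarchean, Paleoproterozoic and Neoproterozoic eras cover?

2444.102 million years

Duration is start − end for each: (66 − 0) + (251.902 − 66) + (4031 − 3600) + (3600 − 3200) + (2500 − 1600) + (1000 − 538.8).
That is 66 + 185.902 + 431 + 400 + 900 + 461.2, which totals 2444.102 million years.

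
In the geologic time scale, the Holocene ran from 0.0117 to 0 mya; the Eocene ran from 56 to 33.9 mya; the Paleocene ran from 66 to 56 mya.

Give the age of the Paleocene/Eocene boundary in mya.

The Paleocene ends and the Eocene begins at 56 mya.

56 mya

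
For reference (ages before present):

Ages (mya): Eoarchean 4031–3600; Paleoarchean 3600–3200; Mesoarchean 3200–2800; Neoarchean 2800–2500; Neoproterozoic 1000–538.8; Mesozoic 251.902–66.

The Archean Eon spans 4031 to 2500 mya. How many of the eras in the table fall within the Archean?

4

Eras inside 4031–2500 Ma: Eoarchean, Paleoarchean, Mesoarchean, Neoarchean — 4 in total.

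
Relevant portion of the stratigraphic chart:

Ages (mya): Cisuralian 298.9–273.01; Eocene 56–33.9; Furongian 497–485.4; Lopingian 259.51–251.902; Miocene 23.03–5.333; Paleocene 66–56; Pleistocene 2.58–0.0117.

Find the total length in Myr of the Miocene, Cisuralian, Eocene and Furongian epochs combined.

77.287 million years

Each duration: Miocene = 17.697; Cisuralian = 25.89; Eocene = 22.1; Furongian = 11.6.
Sum: 17.697 + 25.89 + 22.1 + 11.6 = 77.287 Myr.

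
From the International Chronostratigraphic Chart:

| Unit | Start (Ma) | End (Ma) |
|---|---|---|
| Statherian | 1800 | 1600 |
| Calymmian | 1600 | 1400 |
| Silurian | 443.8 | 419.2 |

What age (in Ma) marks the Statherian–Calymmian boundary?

The Statherian ends and the Calymmian begins at 1600 Ma.

1600 Ma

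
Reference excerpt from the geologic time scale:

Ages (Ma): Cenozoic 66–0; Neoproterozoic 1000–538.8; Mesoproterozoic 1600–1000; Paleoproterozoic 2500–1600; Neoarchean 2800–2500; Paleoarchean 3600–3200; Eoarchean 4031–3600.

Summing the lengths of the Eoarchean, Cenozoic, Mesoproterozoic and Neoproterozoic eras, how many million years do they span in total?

Each duration: Eoarchean = 431; Cenozoic = 66; Mesoproterozoic = 600; Neoproterozoic = 461.2.
Sum: 431 + 66 + 600 + 461.2 = 1558.2 Myr.

1558.2 million years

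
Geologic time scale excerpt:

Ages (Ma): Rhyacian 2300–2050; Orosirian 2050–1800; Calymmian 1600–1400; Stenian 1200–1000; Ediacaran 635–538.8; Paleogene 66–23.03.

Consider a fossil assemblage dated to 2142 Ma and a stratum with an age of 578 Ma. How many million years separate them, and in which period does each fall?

Elapsed time: 2142 − 578 = 1564 Myr.
2142 Ma lies within 2300–2050 Ma: Rhyacian.
578 Ma lies within 635–538.8 Ma: Ediacaran.

1564 million years apart; the first in the Rhyacian, the second in the Ediacaran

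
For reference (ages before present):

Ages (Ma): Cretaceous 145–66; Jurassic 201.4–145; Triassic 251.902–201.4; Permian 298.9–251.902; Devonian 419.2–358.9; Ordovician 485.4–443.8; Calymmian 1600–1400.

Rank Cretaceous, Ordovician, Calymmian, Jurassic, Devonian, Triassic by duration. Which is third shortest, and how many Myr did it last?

Start − end for each: Cretaceous 145 − 66 = 79; Ordovician 485.4 − 443.8 = 41.6; Calymmian 1600 − 1400 = 200; Jurassic 201.4 − 145 = 56.4; Devonian 419.2 − 358.9 = 60.3; Triassic 251.902 − 201.4 = 50.502.
Ranking these from shortest: Ordovician < Triassic < Jurassic < Devonian < Cretaceous < Calymmian.
Position 3 in that ranking is Jurassic, which lasted 56.4 Myr.

Jurassic, 56.4 million years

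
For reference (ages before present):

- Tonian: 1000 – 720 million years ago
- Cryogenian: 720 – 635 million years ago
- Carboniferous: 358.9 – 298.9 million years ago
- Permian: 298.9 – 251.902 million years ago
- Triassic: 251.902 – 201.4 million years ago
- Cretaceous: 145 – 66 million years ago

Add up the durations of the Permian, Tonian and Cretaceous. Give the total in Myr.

Duration is start − end for each: (298.9 − 251.902) + (1000 − 720) + (145 − 66).
That is 46.998 + 280 + 79, which totals 405.998 million years.

405.998 million years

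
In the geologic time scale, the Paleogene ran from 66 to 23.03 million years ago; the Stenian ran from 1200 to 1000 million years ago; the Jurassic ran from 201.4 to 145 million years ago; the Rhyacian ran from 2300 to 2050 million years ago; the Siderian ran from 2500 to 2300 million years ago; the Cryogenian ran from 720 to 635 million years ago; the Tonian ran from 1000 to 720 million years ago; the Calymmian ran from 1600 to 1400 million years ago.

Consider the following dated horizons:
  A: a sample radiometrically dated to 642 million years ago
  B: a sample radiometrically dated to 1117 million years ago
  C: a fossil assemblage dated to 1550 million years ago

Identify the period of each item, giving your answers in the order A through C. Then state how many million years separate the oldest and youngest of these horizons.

A — Cryogenian; B — Stenian; C — Calymmian; span 908 million years

A: 642 Ma lies in 720–635 Ma, so Cryogenian.
B: 1117 Ma lies in 1200–1000 Ma, so Stenian.
C: 1550 Ma lies in 1600–1400 Ma, so Calymmian.
Oldest = 1550 Ma, youngest = 642 Ma → span 908 Myr.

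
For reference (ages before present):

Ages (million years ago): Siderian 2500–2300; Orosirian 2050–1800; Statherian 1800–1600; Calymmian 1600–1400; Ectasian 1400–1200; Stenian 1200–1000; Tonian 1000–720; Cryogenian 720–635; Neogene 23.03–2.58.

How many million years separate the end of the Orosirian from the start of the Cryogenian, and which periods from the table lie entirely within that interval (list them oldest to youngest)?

1080 million years; Statherian, Calymmian, Ectasian, Stenian, Tonian

End of Orosirian = 1800 Ma; start of Cryogenian = 720 Ma.
Gap = 1800 − 720 = 1080 Myr.
Periods wholly inside 1800–720 Ma: Statherian (1800–1600), Calymmian (1600–1400), Ectasian (1400–1200), Stenian (1200–1000), Tonian (1000–720).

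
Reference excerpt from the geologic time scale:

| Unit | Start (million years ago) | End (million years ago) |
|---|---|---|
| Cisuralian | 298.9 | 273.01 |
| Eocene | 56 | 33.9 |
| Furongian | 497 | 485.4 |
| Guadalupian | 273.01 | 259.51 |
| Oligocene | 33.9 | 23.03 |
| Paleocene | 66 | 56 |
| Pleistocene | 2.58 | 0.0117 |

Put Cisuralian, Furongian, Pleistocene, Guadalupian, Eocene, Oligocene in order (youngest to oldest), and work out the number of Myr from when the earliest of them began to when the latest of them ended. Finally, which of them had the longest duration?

Pleistocene → Oligocene → Eocene → Guadalupian → Cisuralian → Furongian; total span 496.9883 Myr; longest is Cisuralian

From the excerpt: Cisuralian 298.9–273.01; Furongian 497–485.4; Pleistocene 2.58–0.0117; Guadalupian 273.01–259.51; Eocene 56–33.9; Oligocene 33.9–23.03 (Ma).
Larger Ma is earlier, so the oldest is Furongian and the youngest is Pleistocene; youngest to oldest: Pleistocene, Oligocene, Eocene, Guadalupian, Cisuralian, Furongian.
Oldest start 497 minus youngest end 0.0117 gives 496.9883 Myr overall.
Individual lengths (start − end): Pleistocene 2.5683; Guadalupian 13.5; Furongian 11.6; Cisuralian 25.89; Oligocene 10.87; Eocene 22.1. The largest is Cisuralian at 25.89 Myr.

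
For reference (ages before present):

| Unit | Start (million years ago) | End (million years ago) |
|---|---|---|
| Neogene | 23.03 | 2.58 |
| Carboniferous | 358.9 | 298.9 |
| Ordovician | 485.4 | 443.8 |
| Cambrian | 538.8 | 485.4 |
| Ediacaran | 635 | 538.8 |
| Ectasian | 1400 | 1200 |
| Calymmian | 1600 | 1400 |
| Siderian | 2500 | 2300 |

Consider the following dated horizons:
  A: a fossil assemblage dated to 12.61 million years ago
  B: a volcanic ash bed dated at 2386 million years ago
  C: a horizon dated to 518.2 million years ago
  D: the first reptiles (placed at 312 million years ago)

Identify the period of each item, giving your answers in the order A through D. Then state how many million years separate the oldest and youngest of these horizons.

A: 12.61 Ma lies in 23.03–2.58 Ma, so Neogene.
B: 2386 Ma lies in 2500–2300 Ma, so Siderian.
C: 518.2 Ma lies in 538.8–485.4 Ma, so Cambrian.
D: 312 Ma lies in 358.9–298.9 Ma, so Carboniferous.
Oldest = 2386 Ma, youngest = 12.61 Ma → span 2373.39 Myr.

A — Neogene; B — Siderian; C — Cambrian; D — Carboniferous; span 2373.39 million years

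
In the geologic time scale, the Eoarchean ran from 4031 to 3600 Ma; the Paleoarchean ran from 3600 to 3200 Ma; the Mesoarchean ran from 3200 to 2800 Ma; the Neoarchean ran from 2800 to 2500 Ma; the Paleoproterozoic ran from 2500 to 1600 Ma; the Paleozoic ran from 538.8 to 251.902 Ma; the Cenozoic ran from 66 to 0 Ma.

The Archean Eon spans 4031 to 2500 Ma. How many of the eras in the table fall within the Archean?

Eras inside 4031–2500 Ma: Eoarchean, Paleoarchean, Mesoarchean, Neoarchean — 4 in total.

4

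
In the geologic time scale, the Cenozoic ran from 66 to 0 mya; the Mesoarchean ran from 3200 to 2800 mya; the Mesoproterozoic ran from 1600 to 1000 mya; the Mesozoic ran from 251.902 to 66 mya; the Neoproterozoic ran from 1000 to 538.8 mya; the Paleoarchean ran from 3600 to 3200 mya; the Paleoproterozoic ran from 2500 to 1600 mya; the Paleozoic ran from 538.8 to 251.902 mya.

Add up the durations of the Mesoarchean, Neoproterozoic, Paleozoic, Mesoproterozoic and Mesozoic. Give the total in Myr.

Duration is start − end for each: (3200 − 2800) + (1000 − 538.8) + (538.8 − 251.902) + (1600 − 1000) + (251.902 − 66).
That is 400 + 461.2 + 286.898 + 600 + 185.902, which totals 1934 million years.

1934 million years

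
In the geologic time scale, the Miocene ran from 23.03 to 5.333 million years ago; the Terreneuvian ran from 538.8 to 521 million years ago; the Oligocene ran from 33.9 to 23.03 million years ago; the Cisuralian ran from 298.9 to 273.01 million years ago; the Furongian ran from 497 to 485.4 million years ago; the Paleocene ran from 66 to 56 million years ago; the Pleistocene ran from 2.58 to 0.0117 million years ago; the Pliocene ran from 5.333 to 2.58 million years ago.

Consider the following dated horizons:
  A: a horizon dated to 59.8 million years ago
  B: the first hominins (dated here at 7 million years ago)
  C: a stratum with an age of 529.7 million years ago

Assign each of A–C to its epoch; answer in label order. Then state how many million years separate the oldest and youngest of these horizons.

A — Paleocene; B — Miocene; C — Terreneuvian; span 522.7 million years

A: 59.8 Ma lies in 66–56 Ma, so Paleocene.
B: 7 Ma lies in 23.03–5.333 Ma, so Miocene.
C: 529.7 Ma lies in 538.8–521 Ma, so Terreneuvian.
Oldest = 529.7 Ma, youngest = 7 Ma → span 522.7 Myr.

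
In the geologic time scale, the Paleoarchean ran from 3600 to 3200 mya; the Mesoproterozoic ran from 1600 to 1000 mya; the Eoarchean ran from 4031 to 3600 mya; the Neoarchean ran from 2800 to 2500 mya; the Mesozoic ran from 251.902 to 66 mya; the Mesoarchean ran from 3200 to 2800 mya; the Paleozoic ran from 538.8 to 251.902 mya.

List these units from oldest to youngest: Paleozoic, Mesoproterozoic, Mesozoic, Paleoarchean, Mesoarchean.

Read off each span (Ma): Paleozoic 538.8–251.902; Mesoproterozoic 1600–1000; Mesozoic 251.902–66; Paleoarchean 3600–3200; Mesoarchean 3200–2800.
Larger Ma is older, so oldest→youngest is Paleoarchean, Mesoarchean, Mesoproterozoic, Paleozoic, Mesozoic.

Paleoarchean → Mesoarchean → Mesoproterozoic → Paleozoic → Mesozoic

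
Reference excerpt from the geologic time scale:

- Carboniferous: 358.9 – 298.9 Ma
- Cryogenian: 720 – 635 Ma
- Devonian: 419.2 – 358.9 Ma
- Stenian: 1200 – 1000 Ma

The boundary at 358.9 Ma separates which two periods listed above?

The Devonian ends at 358.9 Ma and the Carboniferous begins at 358.9 Ma, so they share that boundary.

Devonian and Carboniferous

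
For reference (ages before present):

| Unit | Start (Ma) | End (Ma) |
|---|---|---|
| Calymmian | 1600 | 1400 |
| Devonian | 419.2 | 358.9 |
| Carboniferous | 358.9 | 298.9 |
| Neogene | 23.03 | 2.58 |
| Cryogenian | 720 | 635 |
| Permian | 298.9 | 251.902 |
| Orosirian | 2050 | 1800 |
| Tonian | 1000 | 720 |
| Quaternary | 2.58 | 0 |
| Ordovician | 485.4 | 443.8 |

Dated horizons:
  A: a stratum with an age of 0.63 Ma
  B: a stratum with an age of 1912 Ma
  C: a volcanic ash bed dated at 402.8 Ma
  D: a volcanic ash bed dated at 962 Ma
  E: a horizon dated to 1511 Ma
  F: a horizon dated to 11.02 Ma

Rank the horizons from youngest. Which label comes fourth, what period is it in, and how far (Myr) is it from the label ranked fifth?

Smaller Ma means younger, so youngest first: A 0.63 < F 11.02 < C 402.8 < D 962 < E 1511 < B 1912.
Counting 4 along gives D (962 Ma); the excerpt puts that inside the Tonian, 1000–720 Ma.
Next in line is E (1511 Ma), and 1511 − 962 = 549 Myr.

D, in the Tonian; 549 million years to E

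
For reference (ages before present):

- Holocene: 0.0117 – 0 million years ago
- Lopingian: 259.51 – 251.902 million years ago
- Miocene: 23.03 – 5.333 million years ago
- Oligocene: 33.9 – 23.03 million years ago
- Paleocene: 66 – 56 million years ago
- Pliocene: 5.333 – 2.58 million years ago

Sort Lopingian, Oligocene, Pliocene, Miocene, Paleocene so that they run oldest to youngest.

Sorting by start age (descending Ma, since larger Ma = older): Lopingian start 259.51, Paleocene start 66, Oligocene start 33.9, Miocene start 23.03, Pliocene start 5.333.

Lopingian, Paleocene, Oligocene, Miocene, Pliocene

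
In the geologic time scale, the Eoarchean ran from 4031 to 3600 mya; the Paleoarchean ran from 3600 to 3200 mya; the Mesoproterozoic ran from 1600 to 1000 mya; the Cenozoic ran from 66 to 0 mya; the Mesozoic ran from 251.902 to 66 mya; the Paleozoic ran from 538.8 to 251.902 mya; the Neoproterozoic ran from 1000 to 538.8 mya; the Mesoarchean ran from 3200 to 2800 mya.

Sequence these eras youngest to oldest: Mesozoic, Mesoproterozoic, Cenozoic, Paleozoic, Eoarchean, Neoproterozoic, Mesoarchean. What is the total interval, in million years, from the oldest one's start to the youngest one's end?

Cenozoic → Mesozoic → Paleozoic → Neoproterozoic → Mesoproterozoic → Mesoarchean → Eoarchean; total span 4031 Myr

From the excerpt: Mesozoic 251.902–66; Mesoproterozoic 1600–1000; Cenozoic 66–0; Paleozoic 538.8–251.902; Eoarchean 4031–3600; Neoproterozoic 1000–538.8; Mesoarchean 3200–2800 (Ma).
Larger Ma is earlier, so the oldest is Eoarchean and the youngest is Cenozoic; youngest to oldest: Cenozoic, Mesozoic, Paleozoic, Neoproterozoic, Mesoproterozoic, Mesoarchean, Eoarchean.
Oldest start 4031 minus youngest end 0 gives 4031 Myr overall.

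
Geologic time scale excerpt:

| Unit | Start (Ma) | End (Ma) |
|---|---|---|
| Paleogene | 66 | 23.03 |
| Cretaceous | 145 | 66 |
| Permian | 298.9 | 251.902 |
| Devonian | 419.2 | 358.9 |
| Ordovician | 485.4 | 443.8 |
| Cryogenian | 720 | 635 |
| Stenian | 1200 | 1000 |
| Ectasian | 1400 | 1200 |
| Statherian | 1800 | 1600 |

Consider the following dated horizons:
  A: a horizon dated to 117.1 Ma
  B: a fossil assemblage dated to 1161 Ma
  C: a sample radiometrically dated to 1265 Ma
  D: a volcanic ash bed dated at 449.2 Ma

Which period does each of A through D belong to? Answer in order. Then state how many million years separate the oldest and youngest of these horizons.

Match each age against the start–end ranges in the excerpt: A = 117.1 Ma → Cretaceous (145–66); B = 1161 Ma → Stenian (1200–1000); C = 1265 Ma → Ectasian (1400–1200); D = 449.2 Ma → Ordovician (485.4–443.8).
The largest age is 1265 Ma and the smallest is 117.1 Ma; their difference is 1147.9 Myr.

A — Cretaceous; B — Stenian; C — Ectasian; D — Ordovician; span 1147.9 million years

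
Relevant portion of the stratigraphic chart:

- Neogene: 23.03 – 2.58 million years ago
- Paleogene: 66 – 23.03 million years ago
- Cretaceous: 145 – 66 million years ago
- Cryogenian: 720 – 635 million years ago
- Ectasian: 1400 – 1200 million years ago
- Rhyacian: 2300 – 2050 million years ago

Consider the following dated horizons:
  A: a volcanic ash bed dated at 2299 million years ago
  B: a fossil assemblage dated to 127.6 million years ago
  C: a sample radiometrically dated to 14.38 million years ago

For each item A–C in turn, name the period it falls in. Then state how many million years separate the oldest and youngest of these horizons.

A: 2299 Ma lies in 2300–2050 Ma, so Rhyacian.
B: 127.6 Ma lies in 145–66 Ma, so Cretaceous.
C: 14.38 Ma lies in 23.03–2.58 Ma, so Neogene.
Oldest = 2299 Ma, youngest = 14.38 Ma → span 2284.62 Myr.

A — Rhyacian; B — Cretaceous; C — Neogene; span 2284.62 million years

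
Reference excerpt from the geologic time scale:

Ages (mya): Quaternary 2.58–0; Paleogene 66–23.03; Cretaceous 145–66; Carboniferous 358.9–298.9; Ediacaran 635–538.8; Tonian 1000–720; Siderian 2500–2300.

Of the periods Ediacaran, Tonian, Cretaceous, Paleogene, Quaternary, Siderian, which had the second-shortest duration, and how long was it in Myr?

Start − end for each: Ediacaran 635 − 538.8 = 96.2; Tonian 1000 − 720 = 280; Cretaceous 145 − 66 = 79; Paleogene 66 − 23.03 = 42.97; Quaternary 2.58 − 0 = 2.58; Siderian 2500 − 2300 = 200.
Ranking these from shortest: Quaternary < Paleogene < Cretaceous < Ediacaran < Siderian < Tonian.
Position 2 in that ranking is Paleogene, which lasted 42.97 Myr.

Paleogene, 42.97 million years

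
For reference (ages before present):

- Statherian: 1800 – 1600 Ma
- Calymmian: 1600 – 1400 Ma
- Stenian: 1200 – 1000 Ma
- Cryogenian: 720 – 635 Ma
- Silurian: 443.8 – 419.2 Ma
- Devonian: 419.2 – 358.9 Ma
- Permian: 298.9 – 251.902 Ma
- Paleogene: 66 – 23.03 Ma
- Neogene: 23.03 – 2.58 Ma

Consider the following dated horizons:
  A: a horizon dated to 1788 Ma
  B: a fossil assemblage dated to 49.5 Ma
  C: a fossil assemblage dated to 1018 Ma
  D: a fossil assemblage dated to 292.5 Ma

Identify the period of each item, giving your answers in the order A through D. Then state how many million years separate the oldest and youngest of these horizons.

A: 1788 Ma lies in 1800–1600 Ma, so Statherian.
B: 49.5 Ma lies in 66–23.03 Ma, so Paleogene.
C: 1018 Ma lies in 1200–1000 Ma, so Stenian.
D: 292.5 Ma lies in 298.9–251.902 Ma, so Permian.
Oldest = 1788 Ma, youngest = 49.5 Ma → span 1738.5 Myr.

A — Statherian; B — Paleogene; C — Stenian; D — Permian; span 1738.5 million years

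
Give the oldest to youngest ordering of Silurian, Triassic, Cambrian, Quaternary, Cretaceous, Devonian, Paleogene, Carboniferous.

Cambrian, Silurian, Devonian, Carboniferous, Triassic, Cretaceous, Paleogene, Quaternary

Era membership (oldest first within each) — Paleozoic: Cambrian, Silurian, Devonian, Carboniferous; Mesozoic: Triassic, Cretaceous; Cenozoic: Paleogene, Quaternary. Paleozoic precedes Mesozoic, which precedes Cenozoic. Concatenating the groups in that era order gives oldest to youngest directly.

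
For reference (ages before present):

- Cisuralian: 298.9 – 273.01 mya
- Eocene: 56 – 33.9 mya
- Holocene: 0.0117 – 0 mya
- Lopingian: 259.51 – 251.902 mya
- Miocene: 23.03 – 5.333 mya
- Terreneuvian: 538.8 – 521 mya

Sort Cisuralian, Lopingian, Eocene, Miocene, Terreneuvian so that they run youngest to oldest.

Sorting by start age (ascending Ma, since larger Ma = older): Miocene start 23.03, Eocene start 56, Lopingian start 259.51, Cisuralian start 298.9, Terreneuvian start 538.8.

Miocene → Eocene → Lopingian → Cisuralian → Terreneuvian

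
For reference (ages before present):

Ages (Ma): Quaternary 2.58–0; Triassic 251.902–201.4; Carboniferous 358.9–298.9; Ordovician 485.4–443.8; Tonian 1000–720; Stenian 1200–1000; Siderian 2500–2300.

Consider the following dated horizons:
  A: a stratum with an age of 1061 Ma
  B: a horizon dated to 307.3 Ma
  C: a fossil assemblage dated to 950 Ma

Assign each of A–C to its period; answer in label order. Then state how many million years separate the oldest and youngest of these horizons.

A — Stenian; B — Carboniferous; C — Tonian; span 753.7 million years

Match each age against the start–end ranges in the excerpt: A = 1061 Ma → Stenian (1200–1000); B = 307.3 Ma → Carboniferous (358.9–298.9); C = 950 Ma → Tonian (1000–720).
The largest age is 1061 Ma and the smallest is 307.3 Ma; their difference is 753.7 Myr.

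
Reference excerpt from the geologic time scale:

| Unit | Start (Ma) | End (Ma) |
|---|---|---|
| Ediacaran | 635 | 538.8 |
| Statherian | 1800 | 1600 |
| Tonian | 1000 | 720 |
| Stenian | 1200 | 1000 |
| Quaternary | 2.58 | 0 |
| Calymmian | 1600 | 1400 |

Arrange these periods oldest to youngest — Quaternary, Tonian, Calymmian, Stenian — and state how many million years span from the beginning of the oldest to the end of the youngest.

Calymmian → Stenian → Tonian → Quaternary; total span 1600 Myr

Start ages (Ma): Calymmian 1600, Stenian 1200, Tonian 1000, Quaternary 2.58.
Ordered oldest to youngest: Calymmian, Stenian, Tonian, Quaternary.
Span = 1600 − 0 = 1600 Myr.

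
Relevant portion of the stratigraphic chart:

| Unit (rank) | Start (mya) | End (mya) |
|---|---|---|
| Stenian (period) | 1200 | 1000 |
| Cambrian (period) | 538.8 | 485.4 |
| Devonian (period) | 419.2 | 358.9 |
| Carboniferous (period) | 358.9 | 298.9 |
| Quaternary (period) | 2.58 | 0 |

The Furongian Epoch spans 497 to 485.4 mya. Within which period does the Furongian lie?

The Furongian (497–485.4 Ma) lies entirely within 538.8–485.4 Ma, the Cambrian Period.

Cambrian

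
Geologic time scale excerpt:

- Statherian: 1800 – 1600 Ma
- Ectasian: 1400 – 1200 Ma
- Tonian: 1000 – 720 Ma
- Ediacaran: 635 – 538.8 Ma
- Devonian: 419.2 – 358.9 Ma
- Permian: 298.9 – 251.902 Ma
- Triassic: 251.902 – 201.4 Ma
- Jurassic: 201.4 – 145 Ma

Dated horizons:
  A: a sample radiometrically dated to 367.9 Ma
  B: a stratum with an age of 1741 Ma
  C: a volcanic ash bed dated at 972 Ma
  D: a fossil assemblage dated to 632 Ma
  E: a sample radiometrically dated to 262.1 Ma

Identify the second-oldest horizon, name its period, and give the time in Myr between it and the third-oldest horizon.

Sorted oldest-first by Ma: B (1741), C (972), D (632), A (367.9), E (262.1).
The second oldest is C at 972 Ma, which lies in 1000–720 Ma: the Tonian.
The third oldest is D at 632 Ma; separation = |972 − 632| = 340 Myr.

C, in the Tonian; 340 million years to D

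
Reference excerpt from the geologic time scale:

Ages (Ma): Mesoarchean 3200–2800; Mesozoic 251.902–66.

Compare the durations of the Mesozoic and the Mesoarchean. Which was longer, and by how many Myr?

Mesoarchean, by 214.098 million years

Mesozoic: 251.902 − 66 = 185.902 Myr.
Mesoarchean: 3200 − 2800 = 400 Myr.
Difference: 400 − 185.902 = 214.098 Myr, so the Mesoarchean was longer.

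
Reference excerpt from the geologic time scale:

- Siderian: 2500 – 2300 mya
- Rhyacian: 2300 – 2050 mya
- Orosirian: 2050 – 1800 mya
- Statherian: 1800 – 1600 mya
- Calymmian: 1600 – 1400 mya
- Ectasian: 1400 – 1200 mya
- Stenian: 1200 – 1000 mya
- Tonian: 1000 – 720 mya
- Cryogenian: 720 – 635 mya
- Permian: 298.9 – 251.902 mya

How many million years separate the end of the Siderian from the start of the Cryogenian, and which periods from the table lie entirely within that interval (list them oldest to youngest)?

End of Siderian = 2300 Ma; start of Cryogenian = 720 Ma.
Gap = 2300 − 720 = 1580 Myr.
Periods wholly inside 2300–720 Ma: Rhyacian (2300–2050), Orosirian (2050–1800), Statherian (1800–1600), Calymmian (1600–1400), Ectasian (1400–1200), Stenian (1200–1000), Tonian (1000–720).

1580 million years; Rhyacian, Orosirian, Statherian, Calymmian, Ectasian, Stenian, Tonian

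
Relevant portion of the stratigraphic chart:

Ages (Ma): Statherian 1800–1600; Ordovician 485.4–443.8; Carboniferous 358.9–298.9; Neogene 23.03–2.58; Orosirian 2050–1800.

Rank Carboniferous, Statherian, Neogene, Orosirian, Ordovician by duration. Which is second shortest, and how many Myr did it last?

Ordovician, 41.6 million years

Durations: Carboniferous 60; Statherian 200; Neogene 20.45; Orosirian 250; Ordovician 41.6 Myr.
Sorted shortest-first: Neogene (20.45), Ordovician (41.6), Carboniferous (60), Statherian (200), Orosirian (250).
The second shortest is Ordovician at 41.6 Myr.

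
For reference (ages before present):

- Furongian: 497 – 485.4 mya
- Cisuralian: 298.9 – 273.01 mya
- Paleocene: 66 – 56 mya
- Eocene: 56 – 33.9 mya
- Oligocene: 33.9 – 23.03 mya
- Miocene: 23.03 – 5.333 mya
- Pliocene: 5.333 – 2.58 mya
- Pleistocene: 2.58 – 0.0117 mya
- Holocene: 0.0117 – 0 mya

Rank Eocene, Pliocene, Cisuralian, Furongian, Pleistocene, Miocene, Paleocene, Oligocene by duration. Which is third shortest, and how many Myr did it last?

Paleocene, 10 million years

Start − end for each: Eocene 56 − 33.9 = 22.1; Pliocene 5.333 − 2.58 = 2.753; Cisuralian 298.9 − 273.01 = 25.89; Furongian 497 − 485.4 = 11.6; Pleistocene 2.58 − 0.0117 = 2.5683; Miocene 23.03 − 5.333 = 17.697; Paleocene 66 − 56 = 10; Oligocene 33.9 − 23.03 = 10.87.
Ranking these from shortest: Pleistocene < Pliocene < Paleocene < Oligocene < Furongian < Miocene < Eocene < Cisuralian.
Position 3 in that ranking is Paleocene, which lasted 10 Myr.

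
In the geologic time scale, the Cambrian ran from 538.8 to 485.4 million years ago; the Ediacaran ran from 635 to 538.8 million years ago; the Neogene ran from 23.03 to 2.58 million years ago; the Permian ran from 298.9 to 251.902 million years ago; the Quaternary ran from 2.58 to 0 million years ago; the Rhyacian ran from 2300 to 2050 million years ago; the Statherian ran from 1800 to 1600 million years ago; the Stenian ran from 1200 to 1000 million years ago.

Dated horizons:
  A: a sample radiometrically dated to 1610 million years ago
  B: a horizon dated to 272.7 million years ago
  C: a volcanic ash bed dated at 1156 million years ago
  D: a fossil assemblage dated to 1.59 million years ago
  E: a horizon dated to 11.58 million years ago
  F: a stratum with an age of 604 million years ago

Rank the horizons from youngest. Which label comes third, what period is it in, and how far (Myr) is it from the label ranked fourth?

Smaller Ma means younger, so youngest first: D 1.59 < E 11.58 < B 272.7 < F 604 < C 1156 < A 1610.
Counting 3 along gives B (272.7 Ma); the excerpt puts that inside the Permian, 298.9–251.902 Ma.
Next in line is F (604 Ma), and 604 − 272.7 = 331.3 Myr.

B, in the Permian; 331.3 million years to F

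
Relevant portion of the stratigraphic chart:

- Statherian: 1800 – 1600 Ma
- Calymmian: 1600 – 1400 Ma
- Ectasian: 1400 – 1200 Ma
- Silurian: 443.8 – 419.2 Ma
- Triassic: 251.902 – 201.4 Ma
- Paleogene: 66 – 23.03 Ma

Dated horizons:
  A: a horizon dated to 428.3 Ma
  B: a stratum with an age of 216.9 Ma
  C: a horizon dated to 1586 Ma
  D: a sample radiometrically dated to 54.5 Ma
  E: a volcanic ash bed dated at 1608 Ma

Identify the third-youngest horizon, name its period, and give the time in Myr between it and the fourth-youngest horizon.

Sorted youngest-first by Ma: D (54.5), B (216.9), A (428.3), C (1586), E (1608).
The third youngest is A at 428.3 Ma, which lies in 443.8–419.2 Ma: the Silurian.
The fourth youngest is C at 1586 Ma; separation = |428.3 − 1586| = 1157.7 Myr.

A, in the Silurian; 1157.7 million years to C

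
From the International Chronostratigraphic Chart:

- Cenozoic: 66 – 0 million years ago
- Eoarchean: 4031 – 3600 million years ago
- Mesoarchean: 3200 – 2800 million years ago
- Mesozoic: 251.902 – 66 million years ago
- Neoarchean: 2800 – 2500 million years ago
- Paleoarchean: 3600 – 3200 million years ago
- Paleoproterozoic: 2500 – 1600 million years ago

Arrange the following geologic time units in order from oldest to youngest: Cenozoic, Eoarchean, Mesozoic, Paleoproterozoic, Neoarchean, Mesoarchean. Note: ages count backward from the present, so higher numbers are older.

Read off each span (Ma): Cenozoic 66–0; Eoarchean 4031–3600; Mesozoic 251.902–66; Paleoproterozoic 2500–1600; Neoarchean 2800–2500; Mesoarchean 3200–2800.
Larger Ma is older, so oldest→youngest is Eoarchean, Mesoarchean, Neoarchean, Paleoproterozoic, Mesozoic, Cenozoic.

Eoarchean, then Mesoarchean, then Neoarchean, then Paleoproterozoic, then Mesozoic, then Cenozoic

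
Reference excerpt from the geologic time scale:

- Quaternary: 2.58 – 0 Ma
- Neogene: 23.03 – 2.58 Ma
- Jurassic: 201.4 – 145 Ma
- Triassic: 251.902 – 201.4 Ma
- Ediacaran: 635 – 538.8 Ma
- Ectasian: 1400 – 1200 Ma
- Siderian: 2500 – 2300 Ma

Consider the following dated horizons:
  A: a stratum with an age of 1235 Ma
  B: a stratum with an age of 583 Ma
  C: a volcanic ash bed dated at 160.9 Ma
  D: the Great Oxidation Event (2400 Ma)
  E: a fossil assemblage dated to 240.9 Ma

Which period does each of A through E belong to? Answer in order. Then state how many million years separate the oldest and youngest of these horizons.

A — Ectasian; B — Ediacaran; C — Jurassic; D — Siderian; E — Triassic; span 2239.1 million years

A: 1235 Ma lies in 1400–1200 Ma, so Ectasian.
B: 583 Ma lies in 635–538.8 Ma, so Ediacaran.
C: 160.9 Ma lies in 201.4–145 Ma, so Jurassic.
D: 2400 Ma lies in 2500–2300 Ma, so Siderian.
E: 240.9 Ma lies in 251.902–201.4 Ma, so Triassic.
Oldest = 2400 Ma, youngest = 160.9 Ma → span 2239.1 Myr.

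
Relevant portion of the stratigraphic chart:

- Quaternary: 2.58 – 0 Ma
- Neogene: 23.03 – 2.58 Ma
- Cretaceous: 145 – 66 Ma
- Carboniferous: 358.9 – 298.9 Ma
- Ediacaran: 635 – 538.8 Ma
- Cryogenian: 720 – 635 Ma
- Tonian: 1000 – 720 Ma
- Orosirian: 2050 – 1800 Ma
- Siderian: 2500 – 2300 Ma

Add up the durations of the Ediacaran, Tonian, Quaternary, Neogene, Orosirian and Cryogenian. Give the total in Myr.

Each duration: Ediacaran = 96.2; Tonian = 280; Quaternary = 2.58; Neogene = 20.45; Orosirian = 250; Cryogenian = 85.
Sum: 96.2 + 280 + 2.58 + 20.45 + 250 + 85 = 734.23 Myr.

734.23 million years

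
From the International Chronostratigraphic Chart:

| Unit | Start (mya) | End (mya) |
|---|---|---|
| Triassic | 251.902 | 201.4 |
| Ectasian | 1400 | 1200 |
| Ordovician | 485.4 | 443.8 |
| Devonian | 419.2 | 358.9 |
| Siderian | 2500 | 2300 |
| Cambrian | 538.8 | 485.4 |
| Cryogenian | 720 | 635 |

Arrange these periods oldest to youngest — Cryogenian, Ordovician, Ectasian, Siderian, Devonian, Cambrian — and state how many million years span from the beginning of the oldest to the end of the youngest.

Siderian, Ectasian, Cryogenian, Cambrian, Ordovician, Devonian; total span 2141.1 Myr

From the excerpt: Cryogenian 720–635; Ordovician 485.4–443.8; Ectasian 1400–1200; Siderian 2500–2300; Devonian 419.2–358.9; Cambrian 538.8–485.4 (Ma).
Larger Ma is earlier, so the oldest is Siderian and the youngest is Devonian; oldest to youngest: Siderian, Ectasian, Cryogenian, Cambrian, Ordovician, Devonian.
Oldest start 2500 minus youngest end 358.9 gives 2141.1 Myr overall.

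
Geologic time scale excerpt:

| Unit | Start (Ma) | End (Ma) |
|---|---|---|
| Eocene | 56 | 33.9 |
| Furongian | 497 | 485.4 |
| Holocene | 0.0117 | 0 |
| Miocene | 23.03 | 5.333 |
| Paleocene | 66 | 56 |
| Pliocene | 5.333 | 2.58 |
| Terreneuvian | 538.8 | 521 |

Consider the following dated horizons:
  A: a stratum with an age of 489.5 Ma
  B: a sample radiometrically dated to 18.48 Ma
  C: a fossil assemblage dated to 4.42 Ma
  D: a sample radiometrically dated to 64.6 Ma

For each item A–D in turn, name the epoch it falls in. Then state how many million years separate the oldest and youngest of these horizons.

A — Furongian; B — Miocene; C — Pliocene; D — Paleocene; span 485.08 million years

A: 489.5 Ma lies in 497–485.4 Ma, so Furongian.
B: 18.48 Ma lies in 23.03–5.333 Ma, so Miocene.
C: 4.42 Ma lies in 5.333–2.58 Ma, so Pliocene.
D: 64.6 Ma lies in 66–56 Ma, so Paleocene.
Oldest = 489.5 Ma, youngest = 4.42 Ma → span 485.08 Myr.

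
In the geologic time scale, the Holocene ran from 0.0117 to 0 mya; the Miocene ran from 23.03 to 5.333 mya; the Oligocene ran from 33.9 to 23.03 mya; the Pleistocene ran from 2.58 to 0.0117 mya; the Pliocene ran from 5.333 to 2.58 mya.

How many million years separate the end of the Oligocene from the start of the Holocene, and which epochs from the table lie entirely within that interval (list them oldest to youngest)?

23.0183 million years; Miocene, Pliocene, Pleistocene

The Oligocene closes at 23.03 Ma and the Holocene opens at 0.0117 Ma, so the interval is 23.03 − 0.0117 = 23.0183 Myr.
An epoch fits inside if it starts at or after 23.03 Ma and ends at or before 0.0117 Ma; oldest first that gives Miocene, Pliocene, Pleistocene.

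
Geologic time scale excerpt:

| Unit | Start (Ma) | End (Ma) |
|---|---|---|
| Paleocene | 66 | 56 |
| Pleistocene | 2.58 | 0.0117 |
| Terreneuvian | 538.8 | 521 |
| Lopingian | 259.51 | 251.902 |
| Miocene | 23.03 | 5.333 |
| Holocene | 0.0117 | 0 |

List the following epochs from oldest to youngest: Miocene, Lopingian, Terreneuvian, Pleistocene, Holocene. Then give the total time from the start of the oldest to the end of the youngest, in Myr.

Terreneuvian → Lopingian → Miocene → Pleistocene → Holocene; total span 538.8 Myr

From the excerpt: Miocene 23.03–5.333; Lopingian 259.51–251.902; Terreneuvian 538.8–521; Pleistocene 2.58–0.0117; Holocene 0.0117–0 (Ma).
Larger Ma is earlier, so the oldest is Terreneuvian and the youngest is Holocene; oldest to youngest: Terreneuvian, Lopingian, Miocene, Pleistocene, Holocene.
Oldest start 538.8 minus youngest end 0 gives 538.8 Myr overall.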